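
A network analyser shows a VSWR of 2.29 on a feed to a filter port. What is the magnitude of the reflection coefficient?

|Γ| ≈ 0.392

|Γ| = (S − 1)/(S + 1) = (2.29 − 1)/(2.29 + 1) = 1.29/3.29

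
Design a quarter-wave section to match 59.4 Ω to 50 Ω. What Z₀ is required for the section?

Z_qwt = √(Z_0·R_L) = √(50 × 59.4) = √2970

Z_qwt ≈ 54.5 Ω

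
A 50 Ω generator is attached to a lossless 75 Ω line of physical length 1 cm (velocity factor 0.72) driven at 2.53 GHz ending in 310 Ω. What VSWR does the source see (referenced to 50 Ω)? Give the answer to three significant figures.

VSWR ≈ 4.69

λ = v/f = 0.72·c / 2.53 GHz = 0.0854 m
βl = 2π·l/λ = 2π × 0.117 = 42.2°
tan(βl) = 0.906
Z_in = Z_0·(Z_L + jZ_0·tanβl)/(Z_0 + jZ_L·tanβl) = 37.6 − j72.8 Ω
Γ_s = (Z_in − Z_s)/(Z_in + Z_s) = (-12.4 − j72.8)/(87.6 − j72.8), |Γ_s| = 0.648
VSWR = (1 + |Γ_s|)/(1 − |Γ_s|)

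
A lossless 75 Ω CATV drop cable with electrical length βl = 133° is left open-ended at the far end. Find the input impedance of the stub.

tan(βl) = -1.07
For an open-ended stub, Z_in = −jZ_0·cot(βl) = −jZ_0/tan(βl)

Z_in ≈ +j69.9 Ω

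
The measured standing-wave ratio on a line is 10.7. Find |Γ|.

|Γ| ≈ 0.829

|Γ| = (S − 1)/(S + 1) = (10.7 − 1)/(10.7 + 1) = 9.7/11.7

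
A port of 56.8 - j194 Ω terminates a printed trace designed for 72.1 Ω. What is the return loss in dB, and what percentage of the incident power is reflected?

RL ≈ 1.56 dB; 69.8% of incident power reflected

Γ = (-15.3 − j194)/(128.9 − j194), |Γ| = 0.835
RL = −20·log₁₀(0.835) = 1.56 dB
P_refl/P_inc = |Γ|² = 0.698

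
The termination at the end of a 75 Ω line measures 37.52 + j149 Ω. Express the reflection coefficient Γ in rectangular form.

Γ ≈ 0.516 + j0.641

Γ = (Z_L − Z_0)/(Z_L + Z_0) = (-37.48 + j149)/(112.5 + j149)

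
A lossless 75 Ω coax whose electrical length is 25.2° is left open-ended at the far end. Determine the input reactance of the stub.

tan(βl) = 0.471
For an open-ended stub, Z_in = −jZ_0·cot(βl) = −jZ_0/tan(βl)

X_in ≈ -159 Ω (capacitive)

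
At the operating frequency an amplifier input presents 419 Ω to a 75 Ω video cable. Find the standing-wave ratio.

VSWR ≈ 5.59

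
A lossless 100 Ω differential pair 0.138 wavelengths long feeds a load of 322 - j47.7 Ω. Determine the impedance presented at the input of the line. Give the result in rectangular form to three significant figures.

Z_in ≈ 45.7 − j66.1 Ω

βl = 2π × 0.138 = 49.7°
tan(βl) = tan(49.7°) = 1.18
Z_in = Z_0·(Z_L + jZ_0·tanβl)/(Z_0 + jZ_L·tanβl)
     = 100·(322 + j70.1)/(156 + j379)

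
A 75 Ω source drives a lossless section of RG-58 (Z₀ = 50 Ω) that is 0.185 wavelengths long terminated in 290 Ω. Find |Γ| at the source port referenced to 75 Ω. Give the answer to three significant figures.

βl = 2π × 0.185 = 66.6°
tan(βl) = 2.31
Z_in = Z_0·(Z_L + jZ_0·tanβl)/(Z_0 + jZ_L·tanβl) = 10.2 − j20.9 Ω
Γ_s = (Z_in − Z_s)/(Z_in + Z_s) = (-64.8 − j20.9)/(85.2 − j20.9), |Γ_s| = 0.777

|Γ| ≈ 0.777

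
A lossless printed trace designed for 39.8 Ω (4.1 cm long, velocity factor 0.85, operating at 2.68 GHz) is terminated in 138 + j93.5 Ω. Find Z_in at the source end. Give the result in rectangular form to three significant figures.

Z_in ≈ 24.1 + j54.5 Ω

λ = v/f = 0.85·c / 2.68 GHz = 0.0951 m
βl = 2π·l/λ = 2π × 0.431 = 155°
tan(βl) = tan(155°) = -0.464
Z_in = Z_0·(Z_L + jZ_0·tanβl)/(Z_0 + jZ_L·tanβl)
     = 39.8·(138 + j75)/(83.2 − j64)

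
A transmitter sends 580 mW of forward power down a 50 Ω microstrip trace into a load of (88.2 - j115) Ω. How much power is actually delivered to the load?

|Γ| = |(38.2 − j115)/(138.2 − j115)| = 0.674
|Γ|² = 0.454
P_refl = |Γ|²·P_inc = 263 mW, P_del = (1 − |Γ|²)·P_inc = 317 mW

P_delivered ≈ 317 mW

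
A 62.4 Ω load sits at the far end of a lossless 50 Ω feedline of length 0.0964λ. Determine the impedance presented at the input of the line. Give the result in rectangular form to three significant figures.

βl = 2π × 0.0964 = 34.7°
tan(βl) = tan(34.7°) = 0.693
Z_in = Z_0·(Z_L + jZ_0·tanβl)/(Z_0 + jZ_L·tanβl)
     = 50·(62.4 + j34.6)/(50 + j43.2)

Z_in ≈ 52.8 − j11.1 Ω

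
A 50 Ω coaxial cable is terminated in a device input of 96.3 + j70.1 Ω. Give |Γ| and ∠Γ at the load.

Γ ≈ 0.518 ∠ 31°

Γ = (Z_L − Z_0)/(Z_L + Z_0) = (46.3 + j70.1)/(146.3 + j70.1)
|Γ| = 84/162 = 0.518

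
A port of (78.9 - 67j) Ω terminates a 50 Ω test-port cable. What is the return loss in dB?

RL ≈ 5.98 dB

Γ = (28.9 − j67)/(128.9 − j67), |Γ| = 0.502
RL = −20·log₁₀|Γ| = −20·log₁₀(0.502)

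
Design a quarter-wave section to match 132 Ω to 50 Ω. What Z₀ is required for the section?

Z_qwt = √(Z_0·R_L) = √(50 × 132) = √6600

Z_qwt ≈ 81.2 Ω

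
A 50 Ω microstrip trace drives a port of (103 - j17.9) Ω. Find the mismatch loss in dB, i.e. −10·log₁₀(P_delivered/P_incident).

mismatch loss ≈ 0.614 dB

Γ = (53 − j17.9)/(153 − j17.9), |Γ| = 0.363
|Γ|² = 0.132, so P_del/P_inc = 1 − |Γ|² = 0.868
ML = −10·log₁₀(1 − |Γ|²)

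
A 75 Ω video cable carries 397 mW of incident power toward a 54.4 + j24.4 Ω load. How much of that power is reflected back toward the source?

P_reflected ≈ 23.3 mW

|Γ| = |(-20.6 + j24.4)/(129.4 + j24.4)| = 0.243
|Γ|² = 0.0588
P_refl = |Γ|²·P_inc = 23.3 mW, P_del = (1 − |Γ|²)·P_inc = 374 mW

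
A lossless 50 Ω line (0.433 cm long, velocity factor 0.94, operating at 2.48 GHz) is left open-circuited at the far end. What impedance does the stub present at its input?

λ = v/f = 0.94·c / 2.48 GHz = 0.114 m
βl = 2π·l/λ = 2π × 0.0381 = 13.7°
tan(βl) = 0.244
For an open-circuited stub, Z_in = −jZ_0·cot(βl) = −jZ_0/tan(βl)

Z_in ≈ −j205 Ω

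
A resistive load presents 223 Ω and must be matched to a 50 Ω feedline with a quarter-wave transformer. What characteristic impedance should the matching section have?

Z_qwt = √(Z_0·R_L) = √(50 × 223) = √11150

Z_qwt ≈ 106 Ω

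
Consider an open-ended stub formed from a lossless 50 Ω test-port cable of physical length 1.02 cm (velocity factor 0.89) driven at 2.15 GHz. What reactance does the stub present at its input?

X_in ≈ -88.1 Ω (capacitive)

λ = v/f = 0.89·c / 2.15 GHz = 0.124 m
βl = 2π·l/λ = 2π × 0.0821 = 29.6°
tan(βl) = 0.567
For an open-ended stub, Z_in = −jZ_0·cot(βl) = −jZ_0/tan(βl)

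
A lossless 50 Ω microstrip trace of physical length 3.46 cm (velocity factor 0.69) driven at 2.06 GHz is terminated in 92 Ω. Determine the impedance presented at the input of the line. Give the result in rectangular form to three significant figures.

λ = v/f = 0.69·c / 2.06 GHz = 0.1 m
βl = 2π·l/λ = 2π × 0.344 = 124°
tan(βl) = tan(124°) = -1.48
Z_in = Z_0·(Z_L + jZ_0·tanβl)/(Z_0 + jZ_L·tanβl)
     = 50·(92 − j74.2)/(50 − j137)

Z_in ≈ 34.8 + j20.9 Ω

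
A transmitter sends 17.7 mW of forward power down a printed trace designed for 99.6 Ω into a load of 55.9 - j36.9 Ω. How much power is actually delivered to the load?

P_delivered ≈ 15.4 mW

|Γ| = |(-43.7 − j36.9)/(155.5 − j36.9)| = 0.358
|Γ|² = 0.128
P_refl = |Γ|²·P_inc = 2.27 mW, P_del = (1 − |Γ|²)·P_inc = 15.4 mW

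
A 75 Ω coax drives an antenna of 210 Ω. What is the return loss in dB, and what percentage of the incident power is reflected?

RL ≈ 6.49 dB; 22.4% of incident power reflected

Γ = (210 − 75)/(210 + 75) = 0.474
RL = −20·log₁₀(0.474) = 6.49 dB
P_refl/P_inc = |Γ|² = 0.224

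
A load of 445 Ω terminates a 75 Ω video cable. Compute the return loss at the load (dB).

RL ≈ 2.96 dB

Γ = (445 − 75)/(445 + 75) = 0.712
RL = −20·log₁₀|Γ| = −20·log₁₀(0.712)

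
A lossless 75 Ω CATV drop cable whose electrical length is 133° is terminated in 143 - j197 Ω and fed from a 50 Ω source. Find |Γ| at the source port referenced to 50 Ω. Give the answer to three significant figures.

|Γ| ≈ 0.762

tan(βl) = -1.07
Z_in = Z_0·(Z_L + jZ_0·tanβl)/(Z_0 + jZ_L·tanβl) = 41.1 + j106 Ω
Γ_s = (Z_in − Z_s)/(Z_in + Z_s) = (-8.9 + j106)/(91.1 + j106), |Γ_s| = 0.762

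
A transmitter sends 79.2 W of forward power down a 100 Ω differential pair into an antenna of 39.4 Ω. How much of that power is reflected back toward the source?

Γ = (39.4 − 100)/(39.4 + 100) = -0.435
|Γ|² = 0.189
P_refl = |Γ|²·P_inc = 15 W, P_del = (1 − |Γ|²)·P_inc = 64.2 W

P_reflected ≈ 15 W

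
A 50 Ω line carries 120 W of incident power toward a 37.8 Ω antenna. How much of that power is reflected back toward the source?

P_reflected ≈ 2.32 W

Γ = (37.8 − 50)/(37.8 + 50) = -0.139
|Γ|² = 0.0193
P_refl = |Γ|²·P_inc = 2.32 W, P_del = (1 − |Γ|²)·P_inc = 118 W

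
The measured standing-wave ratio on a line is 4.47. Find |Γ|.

|Γ| = (S − 1)/(S + 1) = (4.47 − 1)/(4.47 + 1) = 3.47/5.47

|Γ| ≈ 0.634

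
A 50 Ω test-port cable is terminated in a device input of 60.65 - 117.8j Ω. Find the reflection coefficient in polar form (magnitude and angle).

Γ = (Z_L − Z_0)/(Z_L + Z_0) = (10.65 − j117.8)/(110.7 − j117.8)
|Γ| = 118/162 = 0.732

Γ ≈ 0.732 ∠ -38°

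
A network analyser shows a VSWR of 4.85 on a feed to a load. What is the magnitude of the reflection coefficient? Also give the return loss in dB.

|Γ| = (S − 1)/(S + 1) = (4.85 − 1)/(4.85 + 1) = 3.85/5.85
RL = −20·log₁₀|Γ| = −20·log₁₀(0.658)

|Γ| ≈ 0.658; return loss ≈ 3.63 dB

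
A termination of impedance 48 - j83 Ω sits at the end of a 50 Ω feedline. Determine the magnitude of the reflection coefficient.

Γ = (Z_L − Z_0)/(Z_L + Z_0) = (-2 − j83)/(98 − j83)
|Γ| = 83/128

|Γ| ≈ 0.646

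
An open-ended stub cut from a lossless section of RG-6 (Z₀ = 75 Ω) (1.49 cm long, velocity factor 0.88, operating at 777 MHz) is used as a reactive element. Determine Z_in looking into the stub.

λ = v/f = 0.88·c / 777 MHz = 0.34 m
βl = 2π·l/λ = 2π × 0.0439 = 15.8°
tan(βl) = 0.283
For an open-ended stub, Z_in = −jZ_0·cot(βl) = −jZ_0/tan(βl)

Z_in ≈ −j265 Ω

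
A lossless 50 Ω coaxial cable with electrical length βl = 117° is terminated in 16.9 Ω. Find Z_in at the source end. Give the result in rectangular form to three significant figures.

Z_in ≈ 56.9 − j60.4 Ω

tan(βl) = tan(117°) = -1.96
Z_in = Z_0·(Z_L + jZ_0·tanβl)/(Z_0 + jZ_L·tanβl)
     = 50·(16.9 − j98.1)/(50 − j33.2)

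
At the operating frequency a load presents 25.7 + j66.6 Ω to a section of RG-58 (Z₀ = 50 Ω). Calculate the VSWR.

VSWR ≈ 5.74

Γ = (Z_L − Z_0)/(Z_L + Z_0) = (-24.3 + j66.6)/(75.7 + j66.6)
|Γ| = 70.9/101 = 0.703
VSWR = (1 + |Γ|)/(1 − |Γ|) = 1.7/0.297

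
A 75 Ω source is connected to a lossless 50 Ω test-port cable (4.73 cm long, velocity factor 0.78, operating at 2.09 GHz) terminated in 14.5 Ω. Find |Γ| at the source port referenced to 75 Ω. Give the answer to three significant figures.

|Γ| ≈ 0.641

λ = v/f = 0.78·c / 2.09 GHz = 0.112 m
βl = 2π·l/λ = 2π × 0.422 = 152°
tan(βl) = -0.53
Z_in = Z_0·(Z_L + jZ_0·tanβl)/(Z_0 + jZ_L·tanβl) = 18.1 − j23.7 Ω
Γ_s = (Z_in − Z_s)/(Z_in + Z_s) = (-56.9 − j23.7)/(93.1 − j23.7), |Γ_s| = 0.641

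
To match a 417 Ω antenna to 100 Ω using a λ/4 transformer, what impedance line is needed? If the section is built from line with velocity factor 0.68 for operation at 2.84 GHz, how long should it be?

Z_qwt ≈ 204 Ω; length ≈ 1.8 cm

Z_qwt = √(Z_0·R_L) = √(100 × 417) = √41700
λ = 0.68·c/f = 0.0718 m, so l = λ/4 = 0.018 m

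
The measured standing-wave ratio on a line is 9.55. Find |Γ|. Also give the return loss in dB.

|Γ| = (S − 1)/(S + 1) = (9.55 − 1)/(9.55 + 1) = 8.55/10.6
RL = −20·log₁₀|Γ| = −20·log₁₀(0.81)

|Γ| ≈ 0.81; return loss ≈ 1.83 dB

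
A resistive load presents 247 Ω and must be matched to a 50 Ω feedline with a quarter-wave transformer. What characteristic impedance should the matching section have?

Z_qwt = √(Z_0·R_L) = √(50 × 247) = √12350

Z_qwt ≈ 111 Ω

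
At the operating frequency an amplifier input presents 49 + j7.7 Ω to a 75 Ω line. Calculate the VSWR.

Γ = (Z_L − Z_0)/(Z_L + Z_0) = (-26 + j7.7)/(124 + j7.7)
|Γ| = 27.1/124 = 0.218
VSWR = (1 + |Γ|)/(1 − |Γ|) = 1.22/0.782

VSWR ≈ 1.56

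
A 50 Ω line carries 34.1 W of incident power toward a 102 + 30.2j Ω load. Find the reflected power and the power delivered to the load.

|Γ| = |(52 + j30.2)/(152 + j30.2)| = 0.388
|Γ|² = 0.151
P_refl = |Γ|²·P_inc = 5.13 W, P_del = (1 − |Γ|²)·P_inc = 29 W

P_reflected ≈ 5.13 W; P_delivered ≈ 29 W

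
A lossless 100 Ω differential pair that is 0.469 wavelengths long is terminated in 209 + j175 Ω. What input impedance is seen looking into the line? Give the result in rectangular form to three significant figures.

βl = 2π × 0.469 = 169°
tan(βl) = tan(169°) = -0.197
Z_in = Z_0·(Z_L + jZ_0·tanβl)/(Z_0 + jZ_L·tanβl)
     = 100·(209 + j155)/(135 − j41.2)

Z_in ≈ 110 + j149 Ω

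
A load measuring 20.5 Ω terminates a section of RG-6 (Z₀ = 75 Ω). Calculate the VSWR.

VSWR ≈ 3.66

Γ = (20.5 − 75)/(20.5 + 75) = -0.571
VSWR = (1 + 0.571)/(1 − 0.571)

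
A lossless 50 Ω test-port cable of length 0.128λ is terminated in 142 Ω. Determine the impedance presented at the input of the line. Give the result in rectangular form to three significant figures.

βl = 2π × 0.128 = 46.1°
tan(βl) = tan(46.1°) = 1.04
Z_in = Z_0·(Z_L + jZ_0·tanβl)/(Z_0 + jZ_L·tanβl)
     = 50·(142 + j51.9)/(50 + j147)

Z_in ≈ 30.4 − j37.8 Ω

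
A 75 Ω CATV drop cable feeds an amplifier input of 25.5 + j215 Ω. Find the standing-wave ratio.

VSWR ≈ 27.4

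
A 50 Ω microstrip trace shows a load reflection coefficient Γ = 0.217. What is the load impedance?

Z_L = Z_0·(1 + Γ)/(1 − Γ) = 50·(1.22)/(0.783)

Z_L ≈ 77.7 Ω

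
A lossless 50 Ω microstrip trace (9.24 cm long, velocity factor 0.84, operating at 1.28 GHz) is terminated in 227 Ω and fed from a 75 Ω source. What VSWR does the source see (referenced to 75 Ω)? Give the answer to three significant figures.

VSWR ≈ 3.17

λ = v/f = 0.84·c / 1.28 GHz = 0.197 m
βl = 2π·l/λ = 2π × 0.469 = 169°
tan(βl) = -0.195
Z_in = Z_0·(Z_L + jZ_0·tanβl)/(Z_0 + jZ_L·tanβl) = 132 + j107 Ω
Γ_s = (Z_in − Z_s)/(Z_in + Z_s) = (57 + j107)/(207 + j107), |Γ_s| = 0.521
VSWR = (1 + |Γ_s|)/(1 − |Γ_s|)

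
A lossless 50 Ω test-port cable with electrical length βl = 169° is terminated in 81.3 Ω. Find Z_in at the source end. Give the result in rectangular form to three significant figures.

Z_in ≈ 76.7 + j14.5 Ω

tan(βl) = tan(169°) = -0.194
Z_in = Z_0·(Z_L + jZ_0·tanβl)/(Z_0 + jZ_L·tanβl)
     = 50·(81.3 − j9.72)/(50 − j15.8)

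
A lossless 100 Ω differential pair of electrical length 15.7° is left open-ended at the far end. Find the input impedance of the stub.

tan(βl) = 0.281
For an open-ended stub, Z_in = −jZ_0·cot(βl) = −jZ_0/tan(βl)

Z_in ≈ −j356 Ω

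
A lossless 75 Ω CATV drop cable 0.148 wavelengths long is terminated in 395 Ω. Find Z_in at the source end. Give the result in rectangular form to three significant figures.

Z_in ≈ 21.7 − j52.9 Ω

βl = 2π × 0.148 = 53.3°
tan(βl) = tan(53.3°) = 1.34
Z_in = Z_0·(Z_L + jZ_0·tanβl)/(Z_0 + jZ_L·tanβl)
     = 75·(395 + j101)/(75 + j530)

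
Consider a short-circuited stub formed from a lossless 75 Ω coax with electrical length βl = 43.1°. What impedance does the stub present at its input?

tan(βl) = 0.936
For a short-circuited stub, Z_in = jZ_0·tan(βl)

Z_in ≈ +j70.2 Ω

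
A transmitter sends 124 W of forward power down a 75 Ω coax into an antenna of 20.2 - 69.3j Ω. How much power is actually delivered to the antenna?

P_delivered ≈ 54.2 W

|Γ| = |(-54.8 − j69.3)/(95.2 − j69.3)| = 0.75
|Γ|² = 0.563
P_refl = |Γ|²·P_inc = 69.8 W, P_del = (1 − |Γ|²)·P_inc = 54.2 W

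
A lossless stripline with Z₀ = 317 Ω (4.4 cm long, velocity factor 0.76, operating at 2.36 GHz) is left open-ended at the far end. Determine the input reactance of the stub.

λ = v/f = 0.76·c / 2.36 GHz = 0.0966 m
βl = 2π·l/λ = 2π × 0.455 = 164°
tan(βl) = -0.288
For an open-ended stub, Z_in = −jZ_0·cot(βl) = −jZ_0/tan(βl)

X_in ≈ 1100 Ω (inductive)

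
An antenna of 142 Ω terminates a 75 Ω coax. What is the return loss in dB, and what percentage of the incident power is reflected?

RL ≈ 10.2 dB; 9.53% of incident power reflected

Γ = (142 − 75)/(142 + 75) = 0.309
RL = −20·log₁₀(0.309) = 10.2 dB
P_refl/P_inc = |Γ|² = 0.0953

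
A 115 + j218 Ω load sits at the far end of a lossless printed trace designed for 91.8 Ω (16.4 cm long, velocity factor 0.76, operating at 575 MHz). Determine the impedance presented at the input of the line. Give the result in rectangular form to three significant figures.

Z_in ≈ 24.2 + j74.3 Ω

λ = v/f = 0.76·c / 575 MHz = 0.397 m
βl = 2π·l/λ = 2π × 0.414 = 149°
tan(βl) = tan(149°) = -0.603
Z_in = Z_0·(Z_L + jZ_0·tanβl)/(Z_0 + jZ_L·tanβl)
     = 91.8·(115 + j163)/(223 − j69.4)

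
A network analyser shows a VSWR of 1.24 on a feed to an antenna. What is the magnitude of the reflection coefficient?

|Γ| = (S − 1)/(S + 1) = (1.24 − 1)/(1.24 + 1) = 0.24/2.24

|Γ| ≈ 0.107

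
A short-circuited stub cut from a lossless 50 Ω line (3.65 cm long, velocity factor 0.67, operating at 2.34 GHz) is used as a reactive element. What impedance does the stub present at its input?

Z_in ≈ −j25.5 Ω

λ = v/f = 0.67·c / 2.34 GHz = 0.0859 m
βl = 2π·l/λ = 2π × 0.425 = 153°
tan(βl) = -0.51
For a short-circuited stub, Z_in = jZ_0·tan(βl)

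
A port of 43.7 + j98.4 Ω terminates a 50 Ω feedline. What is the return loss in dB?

Γ = (-6.3 + j98.4)/(93.7 + j98.4), |Γ| = 0.726
RL = −20·log₁₀|Γ| = −20·log₁₀(0.726)

RL ≈ 2.79 dB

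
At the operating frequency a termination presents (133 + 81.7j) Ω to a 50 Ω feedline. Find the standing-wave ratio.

Γ = (Z_L − Z_0)/(Z_L + Z_0) = (83 + j81.7)/(183 + j81.7)
|Γ| = 116/200 = 0.581
VSWR = (1 + |Γ|)/(1 − |Γ|) = 1.58/0.419

VSWR ≈ 3.77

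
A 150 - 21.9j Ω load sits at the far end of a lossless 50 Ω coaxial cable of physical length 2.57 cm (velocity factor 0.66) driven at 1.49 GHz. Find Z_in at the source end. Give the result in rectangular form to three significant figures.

Z_in ≈ 17.7 − j13.8 Ω

λ = v/f = 0.66·c / 1.49 GHz = 0.133 m
βl = 2π·l/λ = 2π × 0.193 = 69.6°
tan(βl) = tan(69.6°) = 2.69
Z_in = Z_0·(Z_L + jZ_0·tanβl)/(Z_0 + jZ_L·tanβl)
     = 50·(150 + j113)/(109 + j404)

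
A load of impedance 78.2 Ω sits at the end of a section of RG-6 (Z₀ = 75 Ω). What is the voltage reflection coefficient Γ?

Γ = (Z_L − Z_0)/(Z_L + Z_0) = (78.2 − 75)/(78.2 + 75) = 3.2/153.2

Γ = 0.0209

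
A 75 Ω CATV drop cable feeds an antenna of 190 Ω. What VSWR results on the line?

For a purely resistive load, VSWR = R_L/Z_0 or Z_0/R_L (whichever > 1) = 190/75

VSWR ≈ 2.53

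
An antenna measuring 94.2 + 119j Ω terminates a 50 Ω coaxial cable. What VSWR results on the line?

VSWR ≈ 5.23

Γ = (Z_L − Z_0)/(Z_L + Z_0) = (44.2 + j119)/(144.2 + j119)
|Γ| = 127/187 = 0.679
VSWR = (1 + |Γ|)/(1 − |Γ|) = 1.68/0.321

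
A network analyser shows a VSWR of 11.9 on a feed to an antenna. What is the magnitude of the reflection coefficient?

|Γ| ≈ 0.845

|Γ| = (S − 1)/(S + 1) = (11.9 − 1)/(11.9 + 1) = 10.9/12.9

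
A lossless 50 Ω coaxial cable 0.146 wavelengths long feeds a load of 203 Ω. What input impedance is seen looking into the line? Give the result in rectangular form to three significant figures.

Z_in ≈ 18.9 − j34.7 Ω

βl = 2π × 0.146 = 52.6°
tan(βl) = tan(52.6°) = 1.31
Z_in = Z_0·(Z_L + jZ_0·tanβl)/(Z_0 + jZ_L·tanβl)
     = 50·(203 + j65.3)/(50 + j265)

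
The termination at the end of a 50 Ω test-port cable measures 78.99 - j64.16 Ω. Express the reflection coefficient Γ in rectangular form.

Γ ≈ 0.379 − j0.309

Γ = (Z_L − Z_0)/(Z_L + Z_0) = (28.99 − j64.16)/(129 − j64.16)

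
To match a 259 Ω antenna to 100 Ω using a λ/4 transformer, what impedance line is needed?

Z_qwt = √(Z_0·R_L) = √(100 × 259) = √25900

Z_qwt ≈ 161 Ω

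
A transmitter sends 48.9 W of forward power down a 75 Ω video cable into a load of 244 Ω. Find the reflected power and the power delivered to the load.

P_reflected ≈ 13.7 W; P_delivered ≈ 35.2 W

Γ = (244 − 75)/(244 + 75) = 0.53
|Γ|² = 0.281
P_refl = |Γ|²·P_inc = 13.7 W, P_del = (1 − |Γ|²)·P_inc = 35.2 W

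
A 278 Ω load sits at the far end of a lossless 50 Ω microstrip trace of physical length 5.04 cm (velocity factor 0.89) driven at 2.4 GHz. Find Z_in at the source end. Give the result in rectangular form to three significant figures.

λ = v/f = 0.89·c / 2.4 GHz = 0.111 m
βl = 2π·l/λ = 2π × 0.453 = 163°
tan(βl) = tan(163°) = -0.304
Z_in = Z_0·(Z_L + jZ_0·tanβl)/(Z_0 + jZ_L·tanβl)
     = 50·(278 − j15.2)/(50 − j84.5)

Z_in ≈ 78.7 + j118 Ω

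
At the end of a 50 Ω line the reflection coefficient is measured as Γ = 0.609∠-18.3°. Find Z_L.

Z_L ≈ 147 − j89.2 Ω

Z_L = Z_0·(1 + Γ)/(1 − Γ) = 50·(1.58 − j0.191)/(0.422 + j0.191)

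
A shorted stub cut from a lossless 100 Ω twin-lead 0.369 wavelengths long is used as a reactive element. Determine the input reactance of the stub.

βl = 2π × 0.369 = 133°
tan(βl) = -1.08
For a shorted stub, Z_in = jZ_0·tan(βl)

X_in ≈ -108 Ω (capacitive)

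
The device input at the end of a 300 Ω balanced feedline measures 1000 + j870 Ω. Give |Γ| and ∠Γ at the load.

Γ ≈ 0.714 ∠ 17.4°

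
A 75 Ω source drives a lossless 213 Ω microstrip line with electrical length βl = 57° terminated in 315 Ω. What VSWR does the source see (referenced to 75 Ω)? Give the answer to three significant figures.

tan(βl) = 1.54
Z_in = Z_0·(Z_L + jZ_0·tanβl)/(Z_0 + jZ_L·tanβl) = 172 − j62.9 Ω
Γ_s = (Z_in − Z_s)/(Z_in + Z_s) = (96.7 − j62.9)/(247 − j62.9), |Γ_s| = 0.453
VSWR = (1 + |Γ_s|)/(1 − |Γ_s|)

VSWR ≈ 2.66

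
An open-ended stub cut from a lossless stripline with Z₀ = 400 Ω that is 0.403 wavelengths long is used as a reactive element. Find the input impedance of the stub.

Z_in ≈ +j573 Ω

βl = 2π × 0.403 = 145°
tan(βl) = -0.698
For an open-ended stub, Z_in = −jZ_0·cot(βl) = −jZ_0/tan(βl)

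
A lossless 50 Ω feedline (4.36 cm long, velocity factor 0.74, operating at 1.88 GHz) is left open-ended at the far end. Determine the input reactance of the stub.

λ = v/f = 0.74·c / 1.88 GHz = 0.118 m
βl = 2π·l/λ = 2π × 0.369 = 133°
tan(βl) = -1.08
For an open-ended stub, Z_in = −jZ_0·cot(βl) = −jZ_0/tan(βl)

X_in ≈ 46.5 Ω (inductive)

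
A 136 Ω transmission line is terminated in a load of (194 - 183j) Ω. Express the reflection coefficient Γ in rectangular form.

Γ ≈ 0.37 − j0.35

Γ = (Z_L − Z_0)/(Z_L + Z_0) = (58 − j183)/(330 − j183)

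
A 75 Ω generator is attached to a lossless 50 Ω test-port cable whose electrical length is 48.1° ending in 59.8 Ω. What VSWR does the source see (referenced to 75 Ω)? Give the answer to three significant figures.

tan(βl) = 1.11
Z_in = Z_0·(Z_L + jZ_0·tanβl)/(Z_0 + jZ_L·tanβl) = 48.3 − j8.64 Ω
Γ_s = (Z_in − Z_s)/(Z_in + Z_s) = (-26.7 − j8.64)/(123 − j8.64), |Γ_s| = 0.227
VSWR = (1 + |Γ_s|)/(1 − |Γ_s|)

VSWR ≈ 1.59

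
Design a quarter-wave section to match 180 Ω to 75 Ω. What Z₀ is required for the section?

Z_qwt ≈ 116 Ω

Z_qwt = √(Z_0·R_L) = √(75 × 180) = √13500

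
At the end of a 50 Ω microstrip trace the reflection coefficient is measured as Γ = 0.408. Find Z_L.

Z_L ≈ 119 Ω

Z_L = Z_0·(1 + Γ)/(1 − Γ) = 50·(1.41)/(0.592)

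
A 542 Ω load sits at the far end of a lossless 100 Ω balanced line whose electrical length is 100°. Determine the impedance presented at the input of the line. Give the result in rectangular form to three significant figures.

Z_in ≈ 19 + j17 Ω

tan(βl) = tan(100°) = -5.67
Z_in = Z_0·(Z_L + jZ_0·tanβl)/(Z_0 + jZ_L·tanβl)
     = 100·(542 − j567)/(100 − j3070)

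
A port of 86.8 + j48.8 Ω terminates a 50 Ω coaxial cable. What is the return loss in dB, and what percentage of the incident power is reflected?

Γ = (36.8 + j48.8)/(136.8 + j48.8), |Γ| = 0.421
RL = −20·log₁₀(0.421) = 7.52 dB
P_refl/P_inc = |Γ|² = 0.177

RL ≈ 7.52 dB; 17.7% of incident power reflected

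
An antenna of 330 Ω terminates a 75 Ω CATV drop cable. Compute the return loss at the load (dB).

Γ = (330 − 75)/(330 + 75) = 0.63
RL = −20·log₁₀|Γ| = −20·log₁₀(0.63)

RL ≈ 4.02 dB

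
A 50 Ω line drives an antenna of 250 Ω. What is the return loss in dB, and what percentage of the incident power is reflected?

Γ = (250 − 50)/(250 + 50) = 0.667
RL = −20·log₁₀(0.667) = 3.52 dB
P_refl/P_inc = |Γ|² = 0.444

RL ≈ 3.52 dB; 44.4% of incident power reflected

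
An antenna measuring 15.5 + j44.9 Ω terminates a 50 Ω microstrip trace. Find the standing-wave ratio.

VSWR ≈ 5.97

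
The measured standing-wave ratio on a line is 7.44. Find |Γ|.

|Γ| = (S − 1)/(S + 1) = (7.44 − 1)/(7.44 + 1) = 6.44/8.44

|Γ| ≈ 0.763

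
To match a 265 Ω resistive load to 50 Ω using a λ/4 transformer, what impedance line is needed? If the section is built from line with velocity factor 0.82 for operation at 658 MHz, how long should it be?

Z_qwt ≈ 115 Ω; length ≈ 9.35 cm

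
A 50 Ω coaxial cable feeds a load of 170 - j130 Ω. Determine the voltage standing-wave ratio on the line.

Γ = (Z_L − Z_0)/(Z_L + Z_0) = (120 − j130)/(220 − j130)
|Γ| = 177/256 = 0.692
VSWR = (1 + |Γ|)/(1 − |Γ|) = 1.69/0.308

VSWR ≈ 5.5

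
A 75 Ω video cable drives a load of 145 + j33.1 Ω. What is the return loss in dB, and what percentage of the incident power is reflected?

RL ≈ 9.17 dB; 12.1% of incident power reflected

Γ = (70 + j33.1)/(220 + j33.1), |Γ| = 0.348
RL = −20·log₁₀(0.348) = 9.17 dB
P_refl/P_inc = |Γ|² = 0.121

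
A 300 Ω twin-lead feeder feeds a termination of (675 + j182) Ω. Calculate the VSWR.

Γ = (Z_L − Z_0)/(Z_L + Z_0) = (375 + j182)/(975 + j182)
|Γ| = 417/992 = 0.42
VSWR = (1 + |Γ|)/(1 − |Γ|) = 1.42/0.58

VSWR ≈ 2.45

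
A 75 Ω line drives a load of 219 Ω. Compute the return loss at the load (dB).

Γ = (219 − 75)/(219 + 75) = 0.49
RL = −20·log₁₀|Γ| = −20·log₁₀(0.49)

RL ≈ 6.2 dB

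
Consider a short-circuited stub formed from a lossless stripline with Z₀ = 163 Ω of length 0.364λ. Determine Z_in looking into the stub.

βl = 2π × 0.364 = 131°
tan(βl) = -1.15
For a short-circuited stub, Z_in = jZ_0·tan(βl)

Z_in ≈ −j187 Ω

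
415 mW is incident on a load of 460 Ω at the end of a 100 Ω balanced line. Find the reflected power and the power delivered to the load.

Γ = (460 − 100)/(460 + 100) = 0.643
|Γ|² = 0.413
P_refl = |Γ|²·P_inc = 172 mW, P_del = (1 − |Γ|²)·P_inc = 243 mW

P_reflected ≈ 172 mW; P_delivered ≈ 243 mW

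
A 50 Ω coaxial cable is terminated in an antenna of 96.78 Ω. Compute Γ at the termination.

Γ = 0.319

Γ = (Z_L − Z_0)/(Z_L + Z_0) = (96.78 − 50)/(96.78 + 50) = 46.78/146.8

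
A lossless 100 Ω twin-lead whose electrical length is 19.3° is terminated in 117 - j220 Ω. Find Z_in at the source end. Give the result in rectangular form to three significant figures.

Z_in ≈ 39.8 − j114 Ω

tan(βl) = tan(19.3°) = 0.35
Z_in = Z_0·(Z_L + jZ_0·tanβl)/(Z_0 + jZ_L·tanβl)
     = 100·(117 − j185)/(177 + j41)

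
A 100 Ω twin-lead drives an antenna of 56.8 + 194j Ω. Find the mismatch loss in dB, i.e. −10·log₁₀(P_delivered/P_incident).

mismatch loss ≈ 4.38 dB

Γ = (-43.2 + j194)/(156.8 + j194), |Γ| = 0.797
|Γ|² = 0.635, so P_del/P_inc = 1 − |Γ|² = 0.365
ML = −10·log₁₀(1 − |Γ|²)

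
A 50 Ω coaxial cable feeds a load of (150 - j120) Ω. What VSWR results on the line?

Γ = (Z_L − Z_0)/(Z_L + Z_0) = (100 − j120)/(200 − j120)
|Γ| = 156/233 = 0.67
VSWR = (1 + |Γ|)/(1 − |Γ|) = 1.67/0.33

VSWR ≈ 5.06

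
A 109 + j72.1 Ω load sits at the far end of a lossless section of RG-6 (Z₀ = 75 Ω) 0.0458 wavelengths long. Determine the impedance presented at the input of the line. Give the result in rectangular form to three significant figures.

βl = 2π × 0.0458 = 16.5°
tan(βl) = tan(16.5°) = 0.296
Z_in = Z_0·(Z_L + jZ_0·tanβl)/(Z_0 + jZ_L·tanβl)
     = 75·(109 + j94.3)/(53.7 + j32.3)

Z_in ≈ 170 + j29.5 Ω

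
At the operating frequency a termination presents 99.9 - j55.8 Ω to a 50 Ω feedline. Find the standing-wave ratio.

VSWR ≈ 2.76

Γ = (Z_L − Z_0)/(Z_L + Z_0) = (49.9 − j55.8)/(149.9 − j55.8)
|Γ| = 74.9/160 = 0.468
VSWR = (1 + |Γ|)/(1 − |Γ|) = 1.47/0.532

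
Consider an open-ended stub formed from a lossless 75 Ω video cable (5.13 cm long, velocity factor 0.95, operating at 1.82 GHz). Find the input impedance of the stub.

Z_in ≈ +j39.8 Ω

λ = v/f = 0.95·c / 1.82 GHz = 0.157 m
βl = 2π·l/λ = 2π × 0.328 = 118°
tan(βl) = -1.89
For an open-ended stub, Z_in = −jZ_0·cot(βl) = −jZ_0/tan(βl)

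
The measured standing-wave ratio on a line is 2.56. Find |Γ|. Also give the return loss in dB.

|Γ| = (S − 1)/(S + 1) = (2.56 − 1)/(2.56 + 1) = 1.56/3.56
RL = −20·log₁₀|Γ| = −20·log₁₀(0.438)

|Γ| ≈ 0.438; return loss ≈ 7.17 dB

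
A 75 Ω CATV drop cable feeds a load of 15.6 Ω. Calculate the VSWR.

Γ = (15.6 − 75)/(15.6 + 75) = -0.656
VSWR = (1 + 0.656)/(1 − 0.656)

VSWR ≈ 4.81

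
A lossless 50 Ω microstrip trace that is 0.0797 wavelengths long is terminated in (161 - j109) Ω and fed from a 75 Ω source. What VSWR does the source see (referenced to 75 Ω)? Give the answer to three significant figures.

βl = 2π × 0.0797 = 28.7°
tan(βl) = 0.547
Z_in = Z_0·(Z_L + jZ_0·tanβl)/(Z_0 + jZ_L·tanβl) = 26.4 − j58.5 Ω
Γ_s = (Z_in − Z_s)/(Z_in + Z_s) = (-48.6 − j58.5)/(101 − j58.5), |Γ_s| = 0.649
VSWR = (1 + |Γ_s|)/(1 − |Γ_s|)

VSWR ≈ 4.7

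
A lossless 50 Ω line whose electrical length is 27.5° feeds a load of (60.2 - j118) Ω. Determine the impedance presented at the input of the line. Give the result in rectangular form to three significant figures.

tan(βl) = tan(27.5°) = 0.521
Z_in = Z_0·(Z_L + jZ_0·tanβl)/(Z_0 + jZ_L·tanβl)
     = 50·(60.2 − j92)/(111 + j31.3)

Z_in ≈ 14.3 − j45.3 Ω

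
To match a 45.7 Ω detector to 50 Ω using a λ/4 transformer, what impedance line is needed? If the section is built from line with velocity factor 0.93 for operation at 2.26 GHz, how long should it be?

Z_qwt = √(Z_0·R_L) = √(50 × 45.7) = √2285
λ = 0.93·c/f = 0.123 m, so l = λ/4 = 0.0309 m

Z_qwt ≈ 47.8 Ω; length ≈ 3.09 cm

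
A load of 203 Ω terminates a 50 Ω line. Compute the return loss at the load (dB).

Γ = (203 − 50)/(203 + 50) = 0.605
RL = −20·log₁₀|Γ| = −20·log₁₀(0.605)

RL ≈ 4.37 dB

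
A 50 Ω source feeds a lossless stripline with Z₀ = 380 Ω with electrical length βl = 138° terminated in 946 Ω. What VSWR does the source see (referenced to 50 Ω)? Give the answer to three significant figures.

tan(βl) = -0.9
Z_in = Z_0·(Z_L + jZ_0·tanβl)/(Z_0 + jZ_L·tanβl) = 284 + j295 Ω
Γ_s = (Z_in − Z_s)/(Z_in + Z_s) = (234 + j295)/(334 + j295), |Γ_s| = 0.845
VSWR = (1 + |Γ_s|)/(1 − |Γ_s|)

VSWR ≈ 11.9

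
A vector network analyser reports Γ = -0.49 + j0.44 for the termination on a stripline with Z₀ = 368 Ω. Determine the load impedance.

Z_L = Z_0·(1 + Γ)/(1 − Γ) = 368·(0.51 + j0.44)/(1.49 − j0.44)

Z_L ≈ 86.3 + j134 Ω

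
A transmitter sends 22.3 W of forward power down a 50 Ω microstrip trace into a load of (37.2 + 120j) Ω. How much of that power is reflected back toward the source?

P_reflected ≈ 14.8 W

|Γ| = |(-12.8 + j120)/(87.2 + j120)| = 0.814
|Γ|² = 0.662
P_refl = |Γ|²·P_inc = 14.8 W, P_del = (1 − |Γ|²)·P_inc = 7.54 W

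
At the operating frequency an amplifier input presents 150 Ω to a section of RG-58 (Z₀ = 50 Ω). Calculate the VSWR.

VSWR ≈ 3

For a purely resistive load, VSWR = R_L/Z_0 or Z_0/R_L (whichever > 1) = 150/50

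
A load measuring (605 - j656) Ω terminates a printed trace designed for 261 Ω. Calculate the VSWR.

Γ = (Z_L − Z_0)/(Z_L + Z_0) = (344 − j656)/(866 − j656)
|Γ| = 741/1090 = 0.682
VSWR = (1 + |Γ|)/(1 − |Γ|) = 1.68/0.318

VSWR ≈ 5.29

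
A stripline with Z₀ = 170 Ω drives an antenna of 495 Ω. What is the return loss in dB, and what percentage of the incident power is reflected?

RL ≈ 6.22 dB; 23.9% of incident power reflected

Γ = (495 − 170)/(495 + 170) = 0.489
RL = −20·log₁₀(0.489) = 6.22 dB
P_refl/P_inc = |Γ|² = 0.239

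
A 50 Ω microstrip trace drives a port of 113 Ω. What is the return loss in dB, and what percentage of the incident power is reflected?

Γ = (113 − 50)/(113 + 50) = 0.387
RL = −20·log₁₀(0.387) = 8.26 dB
P_refl/P_inc = |Γ|² = 0.149

RL ≈ 8.26 dB; 14.9% of incident power reflected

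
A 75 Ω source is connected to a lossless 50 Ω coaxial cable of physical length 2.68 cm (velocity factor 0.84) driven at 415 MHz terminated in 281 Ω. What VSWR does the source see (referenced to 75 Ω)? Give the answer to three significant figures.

λ = v/f = 0.84·c / 415 MHz = 0.607 m
βl = 2π·l/λ = 2π × 0.0441 = 15.9°
tan(βl) = 0.285
Z_in = Z_0·(Z_L + jZ_0·tanβl)/(Z_0 + jZ_L·tanβl) = 85.4 − j122 Ω
Γ_s = (Z_in − Z_s)/(Z_in + Z_s) = (10.4 − j122)/(160 − j122), |Γ_s| = 0.609
VSWR = (1 + |Γ_s|)/(1 − |Γ_s|)

VSWR ≈ 4.11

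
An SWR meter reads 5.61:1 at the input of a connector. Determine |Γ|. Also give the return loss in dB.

|Γ| = (S − 1)/(S + 1) = (5.61 − 1)/(5.61 + 1) = 4.61/6.61
RL = −20·log₁₀|Γ| = −20·log₁₀(0.697)

|Γ| ≈ 0.697; return loss ≈ 3.13 dB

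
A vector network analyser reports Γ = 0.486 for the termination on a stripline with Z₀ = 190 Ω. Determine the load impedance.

Z_L = Z_0·(1 + Γ)/(1 − Γ) = 190·(1.49)/(0.514)

Z_L ≈ 549 Ω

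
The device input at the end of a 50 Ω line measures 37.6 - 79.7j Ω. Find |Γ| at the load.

Γ = (Z_L − Z_0)/(Z_L + Z_0) = (-12.4 − j79.7)/(87.6 − j79.7)
|Γ| = 80.7/118

|Γ| ≈ 0.681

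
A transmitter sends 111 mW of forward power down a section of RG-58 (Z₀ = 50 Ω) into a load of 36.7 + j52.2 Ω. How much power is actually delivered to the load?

P_delivered ≈ 79.6 mW

|Γ| = |(-13.3 + j52.2)/(86.7 + j52.2)| = 0.532
|Γ|² = 0.283
P_refl = |Γ|²·P_inc = 31.4 mW, P_del = (1 − |Γ|²)·P_inc = 79.6 mW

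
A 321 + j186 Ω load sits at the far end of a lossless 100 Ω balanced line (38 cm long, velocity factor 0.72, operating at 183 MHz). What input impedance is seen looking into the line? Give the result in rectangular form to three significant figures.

λ = v/f = 0.72·c / 183 MHz = 1.18 m
βl = 2π·l/λ = 2π × 0.322 = 116°
tan(βl) = tan(116°) = -2.06
Z_in = Z_0·(Z_L + jZ_0·tanβl)/(Z_0 + jZ_L·tanβl)
     = 100·(321 − j19.9)/(483 − j661)

Z_in ≈ 25.1 + j30.2 Ω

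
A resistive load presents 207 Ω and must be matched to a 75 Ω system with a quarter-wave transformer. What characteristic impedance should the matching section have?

Z_qwt ≈ 125 Ω

Z_qwt = √(Z_0·R_L) = √(75 × 207) = √15520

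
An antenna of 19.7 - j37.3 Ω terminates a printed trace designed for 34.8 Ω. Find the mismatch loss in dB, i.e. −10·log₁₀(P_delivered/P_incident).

mismatch loss ≈ 2.02 dB

Γ = (-15.1 − j37.3)/(54.5 − j37.3), |Γ| = 0.609
|Γ|² = 0.371, so P_del/P_inc = 1 − |Γ|² = 0.629
ML = −10·log₁₀(1 − |Γ|²)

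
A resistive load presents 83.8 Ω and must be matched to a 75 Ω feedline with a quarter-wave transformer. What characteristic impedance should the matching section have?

Z_qwt = √(Z_0·R_L) = √(75 × 83.8) = √6285

Z_qwt ≈ 79.3 Ω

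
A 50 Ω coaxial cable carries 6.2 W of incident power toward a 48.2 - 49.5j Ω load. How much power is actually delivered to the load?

|Γ| = |(-1.8 − j49.5)/(98.2 − j49.5)| = 0.45
|Γ|² = 0.203
P_refl = |Γ|²·P_inc = 1.26 W, P_del = (1 − |Γ|²)·P_inc = 4.94 W

P_delivered ≈ 4.94 W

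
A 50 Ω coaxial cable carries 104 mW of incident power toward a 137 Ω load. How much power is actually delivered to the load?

Γ = (137 − 50)/(137 + 50) = 0.465
|Γ|² = 0.216
P_refl = |Γ|²·P_inc = 22.5 mW, P_del = (1 − |Γ|²)·P_inc = 81.5 mW

P_delivered ≈ 81.5 mW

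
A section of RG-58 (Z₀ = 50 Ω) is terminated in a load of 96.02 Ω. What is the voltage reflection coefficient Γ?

Γ = 0.315

Γ = (Z_L − Z_0)/(Z_L + Z_0) = (96.02 − 50)/(96.02 + 50) = 46.02/146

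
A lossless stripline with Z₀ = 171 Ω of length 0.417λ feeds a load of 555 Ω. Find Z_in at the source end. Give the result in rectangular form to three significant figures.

Z_in ≈ 165 + j209 Ω

βl = 2π × 0.417 = 150°
tan(βl) = tan(150°) = -0.575
Z_in = Z_0·(Z_L + jZ_0·tanβl)/(Z_0 + jZ_L·tanβl)
     = 171·(555 − j98.2)/(171 − j319)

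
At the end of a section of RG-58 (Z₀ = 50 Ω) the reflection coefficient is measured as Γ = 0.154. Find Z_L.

Z_L ≈ 68.2 Ω

Z_L = Z_0·(1 + Γ)/(1 − Γ) = 50·(1.15)/(0.846)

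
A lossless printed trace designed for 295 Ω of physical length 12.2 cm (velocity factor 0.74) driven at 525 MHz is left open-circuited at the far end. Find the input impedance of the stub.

λ = v/f = 0.74·c / 525 MHz = 0.423 m
βl = 2π·l/λ = 2π × 0.289 = 104°
tan(βl) = -4.05
For an open-circuited stub, Z_in = −jZ_0·cot(βl) = −jZ_0/tan(βl)

Z_in ≈ +j72.8 Ω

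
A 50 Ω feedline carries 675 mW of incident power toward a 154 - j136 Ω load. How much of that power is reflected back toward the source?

|Γ| = |(104 − j136)/(204 − j136)| = 0.698
|Γ|² = 0.488
P_refl = |Γ|²·P_inc = 329 mW, P_del = (1 − |Γ|²)·P_inc = 346 mW

P_reflected ≈ 329 mW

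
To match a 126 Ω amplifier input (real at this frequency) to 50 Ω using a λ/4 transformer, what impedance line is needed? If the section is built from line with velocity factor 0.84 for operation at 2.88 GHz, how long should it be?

Z_qwt ≈ 79.4 Ω; length ≈ 2.19 cm

Z_qwt = √(Z_0·R_L) = √(50 × 126) = √6300
λ = 0.84·c/f = 0.0875 m, so l = λ/4 = 0.0219 m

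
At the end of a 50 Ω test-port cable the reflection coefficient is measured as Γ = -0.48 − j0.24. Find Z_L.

Z_L = Z_0·(1 + Γ)/(1 − Γ) = 50·(0.52 − j0.24)/(1.48 + j0.24)

Z_L ≈ 15.8 − j10.7 Ω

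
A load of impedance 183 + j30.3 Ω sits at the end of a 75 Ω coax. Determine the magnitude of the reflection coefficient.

Γ = (Z_L − Z_0)/(Z_L + Z_0) = (108 + j30.3)/(258 + j30.3)
|Γ| = 112/260

|Γ| ≈ 0.432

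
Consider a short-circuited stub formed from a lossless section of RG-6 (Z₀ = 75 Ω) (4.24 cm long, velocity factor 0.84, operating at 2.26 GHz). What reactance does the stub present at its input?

X_in ≈ -70.2 Ω (capacitive)

λ = v/f = 0.84·c / 2.26 GHz = 0.112 m
βl = 2π·l/λ = 2π × 0.38 = 137°
tan(βl) = -0.936
For a short-circuited stub, Z_in = jZ_0·tan(βl)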